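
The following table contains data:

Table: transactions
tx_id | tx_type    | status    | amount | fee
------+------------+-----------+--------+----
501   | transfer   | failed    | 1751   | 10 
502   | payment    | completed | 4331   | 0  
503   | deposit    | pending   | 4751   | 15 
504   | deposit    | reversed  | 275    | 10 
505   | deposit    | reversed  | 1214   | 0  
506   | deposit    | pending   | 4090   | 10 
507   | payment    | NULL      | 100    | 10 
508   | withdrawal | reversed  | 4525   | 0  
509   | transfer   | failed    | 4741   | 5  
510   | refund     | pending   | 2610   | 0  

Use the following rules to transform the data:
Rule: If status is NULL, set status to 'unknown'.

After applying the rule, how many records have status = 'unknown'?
1

Step 1: Count records where status IS NULL
Step 2: Found 1 records with NULL status
Step 3: These records will have status set to 'unknown'
Step 4: Records already having status = 'unknown': 0
Step 5: Answer: 1 + 0 = 1 records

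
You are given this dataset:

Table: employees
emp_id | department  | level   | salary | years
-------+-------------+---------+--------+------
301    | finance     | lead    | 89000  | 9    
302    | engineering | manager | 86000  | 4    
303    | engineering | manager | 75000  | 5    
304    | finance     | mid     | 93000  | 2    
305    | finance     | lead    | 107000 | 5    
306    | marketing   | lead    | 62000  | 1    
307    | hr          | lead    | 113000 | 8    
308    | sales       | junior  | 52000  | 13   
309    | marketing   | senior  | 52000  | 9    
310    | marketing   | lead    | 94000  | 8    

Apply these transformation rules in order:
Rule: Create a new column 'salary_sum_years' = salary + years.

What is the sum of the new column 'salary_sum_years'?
823064

Step 1: For each record, compute salary + years
Example calculations:
  89000 + 9 = 89009
  86000 + 4 = 86004
  75000 + 5 = 75005
  ...
Step 2: Sum all derived values
Step 3: Total = 823064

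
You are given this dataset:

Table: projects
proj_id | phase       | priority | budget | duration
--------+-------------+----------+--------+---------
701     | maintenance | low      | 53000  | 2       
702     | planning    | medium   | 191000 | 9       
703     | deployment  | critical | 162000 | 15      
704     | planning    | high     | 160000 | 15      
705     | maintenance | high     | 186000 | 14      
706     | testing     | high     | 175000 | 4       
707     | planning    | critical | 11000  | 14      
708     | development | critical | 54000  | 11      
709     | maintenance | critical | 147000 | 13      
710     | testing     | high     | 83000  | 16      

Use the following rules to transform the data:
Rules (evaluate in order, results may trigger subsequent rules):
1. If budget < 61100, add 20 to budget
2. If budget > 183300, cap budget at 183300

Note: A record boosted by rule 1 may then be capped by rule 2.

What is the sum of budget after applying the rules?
1211660

Step 1: Apply rule 1 to records with budget < 61100
  - 3 records get bonus of 20
  - Of these, 0 records then exceed 183300 and get capped
Step 2: Apply rule 2 to records with budget > 183300
  - 2 records (original) are capped
Step 3: Calculate final sum = 1211660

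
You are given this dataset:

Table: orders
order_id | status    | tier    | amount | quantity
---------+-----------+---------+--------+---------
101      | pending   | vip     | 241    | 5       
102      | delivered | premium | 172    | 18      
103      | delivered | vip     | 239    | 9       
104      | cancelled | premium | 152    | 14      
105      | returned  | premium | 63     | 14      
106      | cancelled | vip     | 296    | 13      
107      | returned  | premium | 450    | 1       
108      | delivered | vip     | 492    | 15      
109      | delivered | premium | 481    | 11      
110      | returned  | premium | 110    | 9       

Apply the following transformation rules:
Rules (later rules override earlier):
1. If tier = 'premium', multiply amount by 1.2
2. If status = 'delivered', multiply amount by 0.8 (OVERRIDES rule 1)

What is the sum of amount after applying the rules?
2574.2

Step 1: Rule 2 takes priority for records with status = 'delivered'
  - 4 records: 1384 × 0.8 = 1107.2
Step 2: Rule 1 applies to remaining records with tier = 'premium'
  - 4 records: 775 × 1.2 = 930.0
Step 3: Other records unchanged: 537
Step 4: Final sum = 1107.2 + 930.0 + 537 = 2574.2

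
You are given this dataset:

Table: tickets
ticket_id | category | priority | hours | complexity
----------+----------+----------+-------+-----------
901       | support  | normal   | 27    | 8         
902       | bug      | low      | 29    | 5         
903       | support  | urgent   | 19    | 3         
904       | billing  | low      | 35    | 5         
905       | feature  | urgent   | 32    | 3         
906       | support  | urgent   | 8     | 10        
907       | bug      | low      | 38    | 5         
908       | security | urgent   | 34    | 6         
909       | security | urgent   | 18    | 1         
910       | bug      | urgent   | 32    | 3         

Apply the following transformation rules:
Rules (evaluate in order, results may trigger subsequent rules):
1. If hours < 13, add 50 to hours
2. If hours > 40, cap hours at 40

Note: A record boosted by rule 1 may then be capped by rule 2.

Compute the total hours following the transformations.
304

Step 1: Apply rule 1 to records with hours < 13
  - 1 records get bonus of 50
  - Of these, 1 records then exceed 40 and get capped
Step 2: Apply rule 2 to records with hours > 40
  - 0 records (original) are capped
Step 3: Calculate final sum = 304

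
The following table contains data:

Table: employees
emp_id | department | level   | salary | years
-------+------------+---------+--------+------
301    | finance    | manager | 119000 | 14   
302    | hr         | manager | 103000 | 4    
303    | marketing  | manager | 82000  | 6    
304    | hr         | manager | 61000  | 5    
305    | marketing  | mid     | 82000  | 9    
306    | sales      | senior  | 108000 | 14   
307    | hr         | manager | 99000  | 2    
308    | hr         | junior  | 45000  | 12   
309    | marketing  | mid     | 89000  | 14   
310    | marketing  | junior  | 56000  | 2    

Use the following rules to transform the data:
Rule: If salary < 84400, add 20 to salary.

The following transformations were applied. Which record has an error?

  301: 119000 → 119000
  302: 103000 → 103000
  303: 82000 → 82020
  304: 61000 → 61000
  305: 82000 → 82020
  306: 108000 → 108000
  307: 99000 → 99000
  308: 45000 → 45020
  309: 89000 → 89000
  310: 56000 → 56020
Record 304 has an error. The correct transformed value should be 61020, not 61000.

Step 1: Check each record against the rule
Step 2: Record 304 has salary = 61000
Step 3: Since 61000 < 84400, the bonus should have been applied
Step 4: Correct value = 61020, but claimed value = 61000
Conclusion: Record 304 has the error.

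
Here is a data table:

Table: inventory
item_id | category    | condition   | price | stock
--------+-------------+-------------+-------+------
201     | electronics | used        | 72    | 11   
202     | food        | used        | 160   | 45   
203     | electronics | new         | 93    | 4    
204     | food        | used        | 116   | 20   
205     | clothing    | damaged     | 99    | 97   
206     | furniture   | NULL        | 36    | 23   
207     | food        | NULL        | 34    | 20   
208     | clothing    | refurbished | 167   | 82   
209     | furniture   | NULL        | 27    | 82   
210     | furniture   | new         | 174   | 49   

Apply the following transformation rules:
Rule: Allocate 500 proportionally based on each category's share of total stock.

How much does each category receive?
clothing: 206.7, electronics: 17.32, food: 98.15, furniture: 177.83

Step 1: Calculate total stock = 433
Step 2: Calculate each category's proportion:
  clothing: 179/433 = 41.34% → 206.7
  electronics: 15/433 = 3.46% → 17.32
  food: 85/433 = 19.63% → 98.15
  furniture: 154/433 = 35.57% → 177.83
Step 3: Verify: sum of allocations ≈ 500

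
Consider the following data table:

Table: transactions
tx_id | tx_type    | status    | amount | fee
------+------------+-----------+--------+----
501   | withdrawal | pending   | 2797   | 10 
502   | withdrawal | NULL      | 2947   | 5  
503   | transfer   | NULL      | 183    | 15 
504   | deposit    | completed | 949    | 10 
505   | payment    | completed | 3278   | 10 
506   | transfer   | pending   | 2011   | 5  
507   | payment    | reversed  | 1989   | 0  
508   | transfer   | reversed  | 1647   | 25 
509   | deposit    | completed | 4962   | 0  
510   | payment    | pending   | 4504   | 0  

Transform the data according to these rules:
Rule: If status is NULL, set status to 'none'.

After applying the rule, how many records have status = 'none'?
2

Step 1: Count records where status IS NULL
Step 2: Found 2 records with NULL status
Step 3: These records will have status set to 'none'
Step 4: Records already having status = 'none': 0
Step 5: Answer: 2 + 0 = 2 records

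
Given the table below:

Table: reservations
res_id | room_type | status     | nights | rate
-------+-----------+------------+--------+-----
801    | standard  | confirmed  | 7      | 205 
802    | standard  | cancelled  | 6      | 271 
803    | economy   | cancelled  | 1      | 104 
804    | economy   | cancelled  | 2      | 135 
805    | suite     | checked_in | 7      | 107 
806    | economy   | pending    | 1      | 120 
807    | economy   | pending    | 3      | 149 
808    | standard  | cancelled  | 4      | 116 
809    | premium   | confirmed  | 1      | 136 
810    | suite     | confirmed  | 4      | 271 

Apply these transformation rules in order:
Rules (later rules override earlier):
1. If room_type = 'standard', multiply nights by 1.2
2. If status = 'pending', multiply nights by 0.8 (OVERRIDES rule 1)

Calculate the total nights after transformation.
38.6

Step 1: Rule 2 takes priority for records with status = 'pending'
  - 2 records: 4 × 0.8 = 3.2
Step 2: Rule 1 applies to remaining records with room_type = 'standard'
  - 3 records: 17 × 1.2 = 20.4
Step 3: Other records unchanged: 15
Step 4: Final sum = 3.2 + 20.4 + 15 = 38.6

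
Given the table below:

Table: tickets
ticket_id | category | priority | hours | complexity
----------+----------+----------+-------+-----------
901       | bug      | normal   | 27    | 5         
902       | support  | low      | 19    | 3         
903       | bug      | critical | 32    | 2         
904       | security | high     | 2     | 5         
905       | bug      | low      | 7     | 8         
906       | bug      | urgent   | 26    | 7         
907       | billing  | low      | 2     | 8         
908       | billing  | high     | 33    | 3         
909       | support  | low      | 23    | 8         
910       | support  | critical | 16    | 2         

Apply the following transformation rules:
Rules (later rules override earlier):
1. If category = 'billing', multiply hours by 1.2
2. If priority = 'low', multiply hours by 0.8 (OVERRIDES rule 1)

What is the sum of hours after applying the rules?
183.4

Step 1: Rule 2 takes priority for records with priority = 'low'
  - 4 records: 51 × 0.8 = 40.8
Step 2: Rule 1 applies to remaining records with category = 'billing'
  - 1 records: 33 × 1.2 = 39.6
Step 3: Other records unchanged: 103
Step 4: Final sum = 40.8 + 39.6 + 103 = 183.4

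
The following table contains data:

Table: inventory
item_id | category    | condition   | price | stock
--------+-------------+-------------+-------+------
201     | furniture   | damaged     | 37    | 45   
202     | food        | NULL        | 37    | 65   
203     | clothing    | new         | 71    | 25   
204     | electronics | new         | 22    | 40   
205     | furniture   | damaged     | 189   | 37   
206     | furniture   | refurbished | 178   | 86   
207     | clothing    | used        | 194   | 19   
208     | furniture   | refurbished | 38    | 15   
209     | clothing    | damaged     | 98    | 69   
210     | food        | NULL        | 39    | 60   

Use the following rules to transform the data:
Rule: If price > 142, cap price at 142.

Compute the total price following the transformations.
768

Step 1: 3 records have price > 142
Step 2: These records originally summed to 561
Step 3: After capping: 3 × 142 = 426
Step 4: Unaffected records sum: 342
Step 5: Final sum = 426 + 342 = 768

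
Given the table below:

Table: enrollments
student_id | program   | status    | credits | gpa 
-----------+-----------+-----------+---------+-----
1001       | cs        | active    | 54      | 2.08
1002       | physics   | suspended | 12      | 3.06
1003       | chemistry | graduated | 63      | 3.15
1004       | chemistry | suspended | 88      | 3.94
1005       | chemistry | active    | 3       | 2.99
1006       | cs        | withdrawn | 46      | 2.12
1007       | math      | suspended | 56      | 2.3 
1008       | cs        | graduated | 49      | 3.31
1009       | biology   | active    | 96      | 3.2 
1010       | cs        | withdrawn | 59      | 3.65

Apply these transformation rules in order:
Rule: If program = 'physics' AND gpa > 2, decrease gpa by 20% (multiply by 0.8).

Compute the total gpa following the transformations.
29.19

Step 1: Find records where program = 'physics' AND gpa > 2
Step 2: 1 records match, summing to 3.06
Step 3: After multiplier: 3.06 × 0.8 = 2.45
Step 4: Unaffected records sum: 26.74
Step 5: Final sum = 2.45 + 26.74 = 29.19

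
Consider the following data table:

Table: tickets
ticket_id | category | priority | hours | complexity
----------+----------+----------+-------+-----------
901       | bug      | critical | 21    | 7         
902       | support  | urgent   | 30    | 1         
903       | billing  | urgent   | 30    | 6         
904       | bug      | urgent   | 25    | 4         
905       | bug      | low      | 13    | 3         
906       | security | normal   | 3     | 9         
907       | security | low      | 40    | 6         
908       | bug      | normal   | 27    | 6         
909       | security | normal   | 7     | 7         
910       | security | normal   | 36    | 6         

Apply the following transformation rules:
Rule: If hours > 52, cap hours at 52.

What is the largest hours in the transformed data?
40

Step 1: Original maximum hours = 40
Step 2: Check cap of 52 against maximum
Step 3: No records exceed the cap (max 40 <= cap 52), so no capping applies
Step 4: Maximum after transformation = 40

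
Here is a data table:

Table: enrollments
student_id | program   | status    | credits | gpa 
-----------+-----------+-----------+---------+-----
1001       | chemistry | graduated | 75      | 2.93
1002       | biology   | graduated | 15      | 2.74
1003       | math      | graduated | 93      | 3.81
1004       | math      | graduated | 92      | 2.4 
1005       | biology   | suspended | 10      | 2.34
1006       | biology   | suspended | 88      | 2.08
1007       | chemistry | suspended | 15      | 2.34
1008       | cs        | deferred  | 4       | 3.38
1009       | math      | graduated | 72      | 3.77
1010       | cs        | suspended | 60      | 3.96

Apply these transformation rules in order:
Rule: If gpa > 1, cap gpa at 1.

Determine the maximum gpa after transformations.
1

Step 1: Original maximum gpa = 3.96
Step 2: Apply cap at 1
Step 3: 10 records had gpa > 1 and were capped
Step 4: Maximum after transformation = 1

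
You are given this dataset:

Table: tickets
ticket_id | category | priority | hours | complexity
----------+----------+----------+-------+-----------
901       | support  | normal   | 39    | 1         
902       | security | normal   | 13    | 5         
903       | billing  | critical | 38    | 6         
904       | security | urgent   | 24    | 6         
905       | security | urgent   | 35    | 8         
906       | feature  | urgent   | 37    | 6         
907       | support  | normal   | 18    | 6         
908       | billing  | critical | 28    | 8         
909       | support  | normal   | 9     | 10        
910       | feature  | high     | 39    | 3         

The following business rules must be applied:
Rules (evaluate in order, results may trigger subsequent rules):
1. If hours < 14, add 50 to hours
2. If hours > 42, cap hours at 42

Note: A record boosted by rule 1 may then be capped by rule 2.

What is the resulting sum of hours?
342

Step 1: Apply rule 1 to records with hours < 14
  - 2 records get bonus of 50
  - Of these, 2 records then exceed 42 and get capped
Step 2: Apply rule 2 to records with hours > 42
  - 0 records (original) are capped
Step 3: Calculate final sum = 342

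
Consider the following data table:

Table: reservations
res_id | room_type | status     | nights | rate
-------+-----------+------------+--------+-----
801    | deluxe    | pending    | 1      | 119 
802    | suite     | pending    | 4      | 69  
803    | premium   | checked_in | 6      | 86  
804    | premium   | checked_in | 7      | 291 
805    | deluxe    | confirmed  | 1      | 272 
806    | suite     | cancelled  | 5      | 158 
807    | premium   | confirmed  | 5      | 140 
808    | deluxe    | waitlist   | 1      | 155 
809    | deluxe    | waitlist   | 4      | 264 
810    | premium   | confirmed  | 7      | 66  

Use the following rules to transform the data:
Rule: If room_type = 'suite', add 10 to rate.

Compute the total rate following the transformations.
1640

Step 1: Count records where room_type = 'suite': 2
Step 2: Total bonus added: 2 × 10 = 20
Step 3: Original sum of rate: 1620
Step 4: Final sum = 1620 + 20 = 1640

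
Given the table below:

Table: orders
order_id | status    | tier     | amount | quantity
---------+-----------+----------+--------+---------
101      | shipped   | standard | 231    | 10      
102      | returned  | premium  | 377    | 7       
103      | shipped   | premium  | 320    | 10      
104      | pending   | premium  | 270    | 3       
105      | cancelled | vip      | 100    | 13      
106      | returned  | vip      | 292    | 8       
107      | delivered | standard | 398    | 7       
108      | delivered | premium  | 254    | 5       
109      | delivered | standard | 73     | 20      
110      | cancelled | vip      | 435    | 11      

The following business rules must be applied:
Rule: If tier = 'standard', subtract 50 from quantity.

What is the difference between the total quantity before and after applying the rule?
150

Step 1: Original sum of quantity = 94
Step 2: 3 records have tier = 'standard'
Step 3: Each affected record changes by -50
Step 4: Total change = 3 × -50 = -150
Step 5: New sum = 94 + -150 = -56
Step 6: Difference = |-56 - 94| = 150
        (Sum decreased by 150)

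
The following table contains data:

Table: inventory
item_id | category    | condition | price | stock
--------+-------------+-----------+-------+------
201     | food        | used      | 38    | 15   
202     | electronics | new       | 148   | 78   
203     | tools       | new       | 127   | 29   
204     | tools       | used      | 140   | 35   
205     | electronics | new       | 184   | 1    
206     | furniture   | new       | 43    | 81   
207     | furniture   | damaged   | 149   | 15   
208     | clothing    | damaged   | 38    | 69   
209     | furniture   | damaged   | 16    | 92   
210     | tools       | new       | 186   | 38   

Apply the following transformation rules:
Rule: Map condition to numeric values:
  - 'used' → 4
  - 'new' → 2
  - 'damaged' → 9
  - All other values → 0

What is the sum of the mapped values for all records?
45

Step 1: Apply mapping to each record
Step 2: Count by status:
  'used': 2 records × 4 = 8
  'new': 5 records × 2 = 10
  'damaged': 3 records × 9 = 27
Step 3: Sum all mapped values = 45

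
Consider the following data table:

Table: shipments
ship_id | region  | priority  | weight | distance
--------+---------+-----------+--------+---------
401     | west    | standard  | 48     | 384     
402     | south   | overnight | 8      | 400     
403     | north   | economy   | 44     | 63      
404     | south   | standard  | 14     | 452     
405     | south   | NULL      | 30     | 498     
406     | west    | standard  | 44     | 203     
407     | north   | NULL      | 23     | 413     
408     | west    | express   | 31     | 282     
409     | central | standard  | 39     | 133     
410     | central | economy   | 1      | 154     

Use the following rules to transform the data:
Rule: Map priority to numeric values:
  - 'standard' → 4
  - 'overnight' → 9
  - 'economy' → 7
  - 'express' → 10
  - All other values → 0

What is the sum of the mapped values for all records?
49

Step 1: Apply mapping to each record
Step 2: Count by status:
  'standard': 4 records × 4 = 16
  'overnight': 1 records × 9 = 9
  'economy': 2 records × 7 = 14
  'express': 1 records × 10 = 10
Step 3: Sum all mapped values = 49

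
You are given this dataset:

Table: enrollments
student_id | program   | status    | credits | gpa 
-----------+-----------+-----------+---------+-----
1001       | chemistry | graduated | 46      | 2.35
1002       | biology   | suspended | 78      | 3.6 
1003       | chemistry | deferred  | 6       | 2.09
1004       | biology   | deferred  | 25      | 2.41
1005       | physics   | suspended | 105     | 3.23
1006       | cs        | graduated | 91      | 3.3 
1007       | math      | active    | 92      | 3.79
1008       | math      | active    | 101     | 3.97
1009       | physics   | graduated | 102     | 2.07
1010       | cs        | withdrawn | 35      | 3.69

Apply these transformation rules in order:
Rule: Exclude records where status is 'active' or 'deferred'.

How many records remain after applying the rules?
6

Step 1: Count records to exclude
  - 2 (active) + 2 (deferred) = 4 records
Step 2: Total records: 10
Step 3: Remaining = 10 - 4 = 6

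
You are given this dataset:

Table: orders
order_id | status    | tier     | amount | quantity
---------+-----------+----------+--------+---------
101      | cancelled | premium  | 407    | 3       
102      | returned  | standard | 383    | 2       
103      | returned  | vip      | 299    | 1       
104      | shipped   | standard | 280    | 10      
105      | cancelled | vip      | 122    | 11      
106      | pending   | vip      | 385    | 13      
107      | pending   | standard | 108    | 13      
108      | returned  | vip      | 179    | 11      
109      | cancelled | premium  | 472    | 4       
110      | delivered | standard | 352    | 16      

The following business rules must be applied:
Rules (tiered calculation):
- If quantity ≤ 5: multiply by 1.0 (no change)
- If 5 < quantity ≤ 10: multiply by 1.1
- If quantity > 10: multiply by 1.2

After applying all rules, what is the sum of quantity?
97.8

Step 1: Tier 1 (quantity ≤ 5): 4 records, sum = 10 × 1.0 = 10.0
Step 2: Tier 2 (5 < quantity ≤ 10): 1 records, sum = 10 × 1.1 = 11.0
Step 3: Tier 3 (quantity > 10): 5 records, sum = 64 × 1.2 = 76.8
Step 4: Final sum = 10.0 + 11.0 + 76.8 = 97.8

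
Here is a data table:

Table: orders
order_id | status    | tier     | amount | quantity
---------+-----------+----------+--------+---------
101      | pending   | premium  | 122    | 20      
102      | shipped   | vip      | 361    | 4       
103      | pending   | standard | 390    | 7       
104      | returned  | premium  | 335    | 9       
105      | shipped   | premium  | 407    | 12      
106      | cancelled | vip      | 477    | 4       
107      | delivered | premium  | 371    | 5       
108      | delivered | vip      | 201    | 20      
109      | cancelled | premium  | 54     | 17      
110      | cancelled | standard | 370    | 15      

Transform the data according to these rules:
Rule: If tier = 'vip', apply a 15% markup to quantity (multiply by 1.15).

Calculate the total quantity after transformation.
117.2

Step 1: Records with tier = 'vip' have total quantity = 28
Step 2: Apply multiplier: 28 × 1.15 = 32.2
Step 3: Other records total: 85
Step 4: Final sum = 32.2 + 85 = 117.2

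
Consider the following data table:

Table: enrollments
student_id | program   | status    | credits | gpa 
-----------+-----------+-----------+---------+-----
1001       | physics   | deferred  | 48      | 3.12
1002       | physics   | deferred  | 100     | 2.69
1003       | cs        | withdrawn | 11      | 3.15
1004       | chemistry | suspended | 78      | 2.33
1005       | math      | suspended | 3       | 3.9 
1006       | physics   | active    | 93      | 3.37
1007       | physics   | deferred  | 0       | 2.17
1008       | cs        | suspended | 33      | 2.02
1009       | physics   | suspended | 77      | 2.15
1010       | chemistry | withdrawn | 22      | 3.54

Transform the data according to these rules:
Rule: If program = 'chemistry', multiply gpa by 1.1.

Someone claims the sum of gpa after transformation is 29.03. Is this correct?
Yes, the result is correct.

Step 1: Calculate the correct sum after transformation
Step 2: Apply multiplier 1.1 to records where program = 'chemistry'
Step 3: Correct result = 29.03
Step 4: Claimed result = 29.03
Step 5: 29.03 = 29.03 ✓
Conclusion: The claimed result is correct.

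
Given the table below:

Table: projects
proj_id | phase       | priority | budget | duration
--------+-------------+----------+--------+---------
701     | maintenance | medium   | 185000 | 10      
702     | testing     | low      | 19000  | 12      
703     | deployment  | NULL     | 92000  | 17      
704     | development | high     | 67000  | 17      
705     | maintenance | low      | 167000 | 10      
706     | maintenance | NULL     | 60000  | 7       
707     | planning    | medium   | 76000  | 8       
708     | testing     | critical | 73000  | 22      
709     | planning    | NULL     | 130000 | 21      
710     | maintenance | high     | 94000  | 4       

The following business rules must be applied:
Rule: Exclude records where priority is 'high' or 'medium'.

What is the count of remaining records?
6

Step 1: Count records to exclude
  - 2 (high) + 2 (medium) = 4 records
Step 2: Total records: 10
Step 3: Remaining = 10 - 4 = 6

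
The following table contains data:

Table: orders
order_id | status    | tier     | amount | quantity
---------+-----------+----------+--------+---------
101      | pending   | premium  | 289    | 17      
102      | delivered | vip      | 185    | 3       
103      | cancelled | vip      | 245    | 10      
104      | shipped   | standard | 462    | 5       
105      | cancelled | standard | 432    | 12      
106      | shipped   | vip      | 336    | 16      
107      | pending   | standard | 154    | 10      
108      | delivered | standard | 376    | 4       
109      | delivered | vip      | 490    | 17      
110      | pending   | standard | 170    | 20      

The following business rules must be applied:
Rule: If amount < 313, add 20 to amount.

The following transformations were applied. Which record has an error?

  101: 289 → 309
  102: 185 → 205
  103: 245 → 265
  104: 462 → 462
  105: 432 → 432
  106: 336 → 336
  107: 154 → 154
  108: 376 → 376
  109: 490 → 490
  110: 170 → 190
Record 107 has an error. The correct transformed value should be 174, not 154.

Step 1: Check each record against the rule
Step 2: Record 107 has amount = 154
Step 3: Since 154 < 313, the bonus should have been applied
Step 4: Correct value = 174, but claimed value = 154
Conclusion: Record 107 has the error.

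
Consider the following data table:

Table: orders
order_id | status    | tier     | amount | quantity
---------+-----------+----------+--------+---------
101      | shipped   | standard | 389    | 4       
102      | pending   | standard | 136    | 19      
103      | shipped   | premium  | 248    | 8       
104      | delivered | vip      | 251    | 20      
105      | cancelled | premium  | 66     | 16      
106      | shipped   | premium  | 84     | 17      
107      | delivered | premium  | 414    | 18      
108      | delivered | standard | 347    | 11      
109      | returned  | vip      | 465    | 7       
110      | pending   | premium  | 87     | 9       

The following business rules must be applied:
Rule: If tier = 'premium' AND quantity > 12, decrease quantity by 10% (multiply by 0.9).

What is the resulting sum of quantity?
123.9

Step 1: Find records where tier = 'premium' AND quantity > 12
Step 2: 3 records match, summing to 51
Step 3: After multiplier: 51 × 0.9 = 45.9
Step 4: Unaffected records sum: 78
Step 5: Final sum = 45.9 + 78 = 123.9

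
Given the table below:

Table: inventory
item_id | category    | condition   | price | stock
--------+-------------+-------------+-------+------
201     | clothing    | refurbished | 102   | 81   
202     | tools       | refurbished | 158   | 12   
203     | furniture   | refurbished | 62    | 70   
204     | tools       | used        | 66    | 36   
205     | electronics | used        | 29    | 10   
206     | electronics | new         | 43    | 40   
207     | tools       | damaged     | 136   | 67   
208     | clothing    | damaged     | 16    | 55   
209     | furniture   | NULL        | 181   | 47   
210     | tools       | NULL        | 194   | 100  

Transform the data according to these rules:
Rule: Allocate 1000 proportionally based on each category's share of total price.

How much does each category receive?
clothing: 119.55, electronics: 72.95, furniture: 246.2, tools: 561.3

Step 1: Calculate total price = 987
Step 2: Calculate each category's proportion:
  clothing: 118/987 = 11.96% → 119.55
  electronics: 72/987 = 7.29% → 72.95
  furniture: 243/987 = 24.62% → 246.2
  tools: 554/987 = 56.13% → 561.3
Step 3: Verify: sum of allocations ≈ 1000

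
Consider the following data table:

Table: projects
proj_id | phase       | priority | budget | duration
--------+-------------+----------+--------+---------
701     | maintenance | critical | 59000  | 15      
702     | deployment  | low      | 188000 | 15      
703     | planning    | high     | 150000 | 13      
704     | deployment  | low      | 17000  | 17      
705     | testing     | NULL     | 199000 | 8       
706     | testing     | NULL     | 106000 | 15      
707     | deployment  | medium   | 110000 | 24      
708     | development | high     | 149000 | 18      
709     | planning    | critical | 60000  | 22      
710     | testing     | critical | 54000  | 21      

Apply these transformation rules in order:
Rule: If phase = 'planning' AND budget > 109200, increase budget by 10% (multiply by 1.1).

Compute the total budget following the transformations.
1107000.0

Step 1: Find records where phase = 'planning' AND budget > 109200
Step 2: 1 records match, summing to 150000
Step 3: After multiplier: 150000 × 1.1 = 165000.0
Step 4: Unaffected records sum: 942000
Step 5: Final sum = 165000.0 + 942000 = 1107000.0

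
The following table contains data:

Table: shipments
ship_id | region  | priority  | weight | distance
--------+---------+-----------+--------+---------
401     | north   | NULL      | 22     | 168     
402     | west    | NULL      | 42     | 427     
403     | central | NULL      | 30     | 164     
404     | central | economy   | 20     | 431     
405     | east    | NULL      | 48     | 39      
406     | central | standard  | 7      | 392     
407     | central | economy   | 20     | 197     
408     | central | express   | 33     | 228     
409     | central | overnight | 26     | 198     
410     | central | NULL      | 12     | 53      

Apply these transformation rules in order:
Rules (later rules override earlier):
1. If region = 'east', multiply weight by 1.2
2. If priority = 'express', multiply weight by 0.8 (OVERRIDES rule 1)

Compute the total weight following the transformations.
263.0

Step 1: Rule 2 takes priority for records with priority = 'express'
  - 1 records: 33 × 0.8 = 26.4
Step 2: Rule 1 applies to remaining records with region = 'east'
  - 1 records: 48 × 1.2 = 57.6
Step 3: Other records unchanged: 179
Step 4: Final sum = 26.4 + 57.6 + 179 = 263.0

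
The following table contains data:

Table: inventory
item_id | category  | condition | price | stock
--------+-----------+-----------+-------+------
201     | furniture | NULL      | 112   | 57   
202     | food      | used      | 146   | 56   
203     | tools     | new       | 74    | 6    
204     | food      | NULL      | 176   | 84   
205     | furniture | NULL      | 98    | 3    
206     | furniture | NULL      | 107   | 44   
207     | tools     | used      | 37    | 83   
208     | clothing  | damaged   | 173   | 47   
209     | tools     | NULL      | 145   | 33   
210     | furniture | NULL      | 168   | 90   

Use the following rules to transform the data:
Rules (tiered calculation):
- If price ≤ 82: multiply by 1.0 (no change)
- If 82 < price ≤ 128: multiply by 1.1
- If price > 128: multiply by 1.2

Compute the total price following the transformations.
1429.3

Step 1: Tier 1 (price ≤ 82): 2 records, sum = 111 × 1.0 = 111.0
Step 2: Tier 2 (82 < price ≤ 128): 3 records, sum = 317 × 1.1 = 348.7
Step 3: Tier 3 (price > 128): 5 records, sum = 808 × 1.2 = 969.6
Step 4: Final sum = 111.0 + 348.7 + 969.6 = 1429.3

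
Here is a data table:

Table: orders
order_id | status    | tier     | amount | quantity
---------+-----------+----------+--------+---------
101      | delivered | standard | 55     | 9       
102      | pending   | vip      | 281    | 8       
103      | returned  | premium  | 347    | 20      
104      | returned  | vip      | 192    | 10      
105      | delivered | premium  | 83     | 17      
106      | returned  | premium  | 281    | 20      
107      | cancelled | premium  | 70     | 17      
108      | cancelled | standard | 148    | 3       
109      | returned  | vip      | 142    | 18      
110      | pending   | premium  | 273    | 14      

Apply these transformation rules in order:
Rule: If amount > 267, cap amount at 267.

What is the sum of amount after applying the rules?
1758

Step 1: 4 records have amount > 267
Step 2: These records originally summed to 1182
Step 3: After capping: 4 × 267 = 1068
Step 4: Unaffected records sum: 690
Step 5: Final sum = 1068 + 690 = 1758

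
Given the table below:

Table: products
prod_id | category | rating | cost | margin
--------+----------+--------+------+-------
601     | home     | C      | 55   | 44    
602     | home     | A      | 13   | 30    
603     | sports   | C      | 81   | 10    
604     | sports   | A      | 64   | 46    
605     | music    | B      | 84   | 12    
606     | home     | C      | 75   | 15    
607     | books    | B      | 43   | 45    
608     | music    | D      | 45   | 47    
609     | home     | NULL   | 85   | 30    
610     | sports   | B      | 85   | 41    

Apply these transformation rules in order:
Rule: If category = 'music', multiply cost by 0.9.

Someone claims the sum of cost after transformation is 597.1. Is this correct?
No, the correct result is 617.1.

Step 1: Calculate the correct sum after transformation
Step 2: Apply multiplier 0.9 to records where category = 'music'
Step 3: Correct result = 617.1
Step 4: Claimed result = 597.1
Step 5: 617.1 ≠ 597.1
Conclusion: The claimed result is incorrect. The correct answer is 617.1.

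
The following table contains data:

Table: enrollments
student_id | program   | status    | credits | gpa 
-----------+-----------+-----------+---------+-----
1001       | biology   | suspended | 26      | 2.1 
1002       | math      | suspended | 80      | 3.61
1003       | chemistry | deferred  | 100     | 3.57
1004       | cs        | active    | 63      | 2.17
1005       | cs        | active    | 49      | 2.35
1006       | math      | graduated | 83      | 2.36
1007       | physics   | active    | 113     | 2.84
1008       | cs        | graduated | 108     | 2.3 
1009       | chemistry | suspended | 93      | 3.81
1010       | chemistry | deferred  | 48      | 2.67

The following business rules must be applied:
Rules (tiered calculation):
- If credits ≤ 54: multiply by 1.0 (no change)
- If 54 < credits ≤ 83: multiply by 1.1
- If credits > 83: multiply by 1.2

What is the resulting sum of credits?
868.4

Step 1: Tier 1 (credits ≤ 54): 3 records, sum = 123 × 1.0 = 123.0
Step 2: Tier 2 (54 < credits ≤ 83): 3 records, sum = 226 × 1.1 = 248.6
Step 3: Tier 3 (credits > 83): 4 records, sum = 414 × 1.2 = 496.8
Step 4: Final sum = 123.0 + 248.6 + 496.8 = 868.4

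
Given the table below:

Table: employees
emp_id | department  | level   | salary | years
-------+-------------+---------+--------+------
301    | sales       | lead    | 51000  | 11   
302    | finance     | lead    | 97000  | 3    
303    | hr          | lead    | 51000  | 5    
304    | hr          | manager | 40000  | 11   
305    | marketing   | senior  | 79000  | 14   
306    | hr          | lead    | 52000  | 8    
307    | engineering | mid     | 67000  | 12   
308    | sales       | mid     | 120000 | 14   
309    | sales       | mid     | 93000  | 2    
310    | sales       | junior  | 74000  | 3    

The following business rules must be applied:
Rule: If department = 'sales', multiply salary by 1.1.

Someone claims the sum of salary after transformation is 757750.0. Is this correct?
No, the correct result is 757800.0.

Step 1: Calculate the correct sum after transformation
Step 2: Apply multiplier 1.1 to records where department = 'sales'
Step 3: Correct result = 757800.0
Step 4: Claimed result = 757750.0
Step 5: 757800.0 ≠ 757750.0
Conclusion: The claimed result is incorrect. The correct answer is 757800.0.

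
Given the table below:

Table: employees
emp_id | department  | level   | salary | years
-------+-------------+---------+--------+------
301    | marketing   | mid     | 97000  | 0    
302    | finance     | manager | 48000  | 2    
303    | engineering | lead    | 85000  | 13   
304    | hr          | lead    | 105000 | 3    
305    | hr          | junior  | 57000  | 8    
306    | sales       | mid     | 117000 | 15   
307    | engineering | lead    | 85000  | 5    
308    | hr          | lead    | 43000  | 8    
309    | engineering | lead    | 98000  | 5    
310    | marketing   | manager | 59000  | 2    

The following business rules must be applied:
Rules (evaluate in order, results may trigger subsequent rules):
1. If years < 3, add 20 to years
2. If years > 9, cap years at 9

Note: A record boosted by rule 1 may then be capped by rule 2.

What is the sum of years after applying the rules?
74

Step 1: Apply rule 1 to records with years < 3
  - 3 records get bonus of 20
  - Of these, 3 records then exceed 9 and get capped
Step 2: Apply rule 2 to records with years > 9
  - 2 records (original) are capped
Step 3: Calculate final sum = 74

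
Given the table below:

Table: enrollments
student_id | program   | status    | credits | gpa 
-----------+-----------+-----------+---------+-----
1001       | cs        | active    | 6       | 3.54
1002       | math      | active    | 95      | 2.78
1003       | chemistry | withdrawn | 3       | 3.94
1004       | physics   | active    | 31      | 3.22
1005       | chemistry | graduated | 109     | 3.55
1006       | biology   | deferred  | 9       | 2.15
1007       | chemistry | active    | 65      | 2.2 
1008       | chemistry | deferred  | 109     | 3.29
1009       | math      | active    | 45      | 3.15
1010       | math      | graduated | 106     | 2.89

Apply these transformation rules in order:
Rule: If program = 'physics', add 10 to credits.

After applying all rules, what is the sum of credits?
588

Step 1: Count records where program = 'physics': 1
Step 2: Total bonus added: 1 × 10 = 10
Step 3: Original sum of credits: 578
Step 4: Final sum = 578 + 10 = 588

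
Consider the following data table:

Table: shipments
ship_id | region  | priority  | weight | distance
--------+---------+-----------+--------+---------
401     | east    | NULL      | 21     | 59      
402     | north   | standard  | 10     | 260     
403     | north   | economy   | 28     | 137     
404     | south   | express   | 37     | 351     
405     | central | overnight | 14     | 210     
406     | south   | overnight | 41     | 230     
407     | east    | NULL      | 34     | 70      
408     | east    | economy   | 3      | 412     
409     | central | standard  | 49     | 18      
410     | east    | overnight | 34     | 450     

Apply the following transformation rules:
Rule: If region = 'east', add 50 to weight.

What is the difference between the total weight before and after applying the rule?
200

Step 1: Original sum of weight = 271
Step 2: 4 records have region = 'east'
Step 3: Each affected record changes by 50
Step 4: Total change = 4 × 50 = 200
Step 5: New sum = 271 + 200 = 471
Step 6: Difference = |471 - 271| = 200
        (Sum increased by 200)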